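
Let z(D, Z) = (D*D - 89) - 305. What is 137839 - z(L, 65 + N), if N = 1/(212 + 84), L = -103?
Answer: 127624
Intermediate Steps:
N = 1/296 ≈ 0.0033784
z(D, Z) = -394 + D² (z(D, Z) = (D² - 89) - 305 = (-89 + D²) - 305 = -394 + D²)
137839 - z(L, 65 + N) = 137839 - (-394 + (-103)²) = 137839 - (-394 + 10609) = 137839 - 1*10215 = 137839 - 10215 = 127624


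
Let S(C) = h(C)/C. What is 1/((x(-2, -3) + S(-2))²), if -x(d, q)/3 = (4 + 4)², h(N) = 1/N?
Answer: 16/588289 ≈ 2.7198e-5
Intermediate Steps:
S(C) = C⁻² (S(C) = 1/(C*C) = C⁻²)
x(d, q) = -192 (x(d, q) = -3*(4 + 4)² = -3*8² = -3*64 = -192)
1/((x(-2, -3) + S(-2))²) = 1/((-192 + (-2)⁻²)²) = 1/((-192 + ¼)²) = 1/((-767/4)²) = 1/(588289/16) = 16/588289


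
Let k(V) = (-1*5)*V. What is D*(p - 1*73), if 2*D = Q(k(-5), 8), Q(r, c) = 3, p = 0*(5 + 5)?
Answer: -219/2 ≈ -109.50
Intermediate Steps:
p = 0 (p = 0*10 = 0)
k(V) = -5*V
D = 3/2 (D = (½)*3 = 3/2 ≈ 1.5000)
D*(p - 1*73) = 3*(0 - 1*73)/2 = 3*(0 - 73)/2 = (3/2)*(-73) = -219/2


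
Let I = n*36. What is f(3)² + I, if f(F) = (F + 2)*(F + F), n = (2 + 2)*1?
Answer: 1044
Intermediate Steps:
n = 4 (n = 4*1 = 4)
f(F) = 2*F*(2 + F) (f(F) = (2 + F)*(2*F) = 2*F*(2 + F))
I = 144 (I = 4*36 = 144)
f(3)² + I = (2*3*(2 + 3))² + 144 = (2*3*5)² + 144 = 30² + 144 = 900 + 144 = 1044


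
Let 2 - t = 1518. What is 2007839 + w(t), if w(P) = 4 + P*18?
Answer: 1980555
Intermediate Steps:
t = -1516 (t = 2 - 1*1518 = 2 - 1518 = -1516)
w(P) = 4 + 18*P
2007839 + w(t) = 2007839 + (4 + 18*(-1516)) = 2007839 + (4 - 27288) = 2007839 - 27284 = 1980555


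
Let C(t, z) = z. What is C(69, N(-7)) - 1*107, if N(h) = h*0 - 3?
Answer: -110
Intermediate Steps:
N(h) = -3 (N(h) = 0 - 3 = -3)
C(69, N(-7)) - 1*107 = -3 - 1*107 = -3 - 107 = -110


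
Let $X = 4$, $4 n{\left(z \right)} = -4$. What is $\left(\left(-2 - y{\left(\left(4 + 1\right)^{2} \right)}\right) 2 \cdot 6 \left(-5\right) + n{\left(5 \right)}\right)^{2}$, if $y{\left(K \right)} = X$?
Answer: $128881$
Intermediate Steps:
$n{\left(z \right)} = -1$ ($n{\left(z \right)} = \frac{1}{4} \left(-4\right) = -1$)
$y{\left(K \right)} = 4$
$\left(\left(-2 - y{\left(\left(4 + 1\right)^{2} \right)}\right) 2 \cdot 6 \left(-5\right) + n{\left(5 \right)}\right)^{2} = \left(\left(-2 - 4\right) 2 \cdot 6 \left(-5\right) - 1\right)^{2} = \left(\left(-2 - 4\right) 2 \left(-30\right) - 1\right)^{2} = \left(\left(-6\right) 2 \left(-30\right) - 1\right)^{2} = \left(\left(-12\right) \left(-30\right) - 1\right)^{2} = \left(360 - 1\right)^{2} = 359^{2} = 128881$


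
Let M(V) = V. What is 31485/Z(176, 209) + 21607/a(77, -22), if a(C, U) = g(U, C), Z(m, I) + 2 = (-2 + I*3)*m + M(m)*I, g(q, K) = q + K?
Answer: 3173250349/8073010 ≈ 393.07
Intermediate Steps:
g(q, K) = K + q
Z(m, I) = -2 + I*m + m*(-2 + 3*I) (Z(m, I) = -2 + ((-2 + I*3)*m + m*I) = -2 + ((-2 + 3*I)*m + I*m) = -2 + (m*(-2 + 3*I) + I*m) = -2 + (I*m + m*(-2 + 3*I)) = -2 + I*m + m*(-2 + 3*I))
a(C, U) = C + U
31485/Z(176, 209) + 21607/a(77, -22) = 31485/(-2 - 2*176 + 4*209*176) + 21607/(77 - 22) = 31485/(-2 - 352 + 147136) + 21607/55 = 31485/146782 + 21607*(1/55) = 31485*(1/146782) + 21607/55 = 31485/146782 + 21607/55 = 3173250349/8073010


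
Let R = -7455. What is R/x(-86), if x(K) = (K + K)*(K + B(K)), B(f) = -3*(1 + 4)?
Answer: -7455/17372 ≈ -0.42914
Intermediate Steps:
B(f) = -15 (B(f) = -3*5 = -15)
x(K) = 2*K*(-15 + K) (x(K) = (K + K)*(K - 15) = (2*K)*(-15 + K) = 2*K*(-15 + K))
R/x(-86) = -7455*(-1/(172*(-15 - 86))) = -7455/(2*(-86)*(-101)) = -7455/17372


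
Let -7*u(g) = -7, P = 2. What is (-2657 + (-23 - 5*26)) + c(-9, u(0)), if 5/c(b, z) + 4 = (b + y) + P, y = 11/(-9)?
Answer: -61829/22 ≈ -2810.4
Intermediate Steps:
y = -11/9 (y = 11*(-1/9) = -11/9 ≈ -1.2222)
u(g) = 1 (u(g) = -1/7*(-7) = 1)
c(b, z) = 5/(-29/9 + b) (c(b, z) = 5/(-4 + ((b - 11/9) + 2)) = 5/(-4 + ((-11/9 + b) + 2)) = 5/(-4 + (7/9 + b)) = 5/(-29/9 + b))
(-2657 + (-23 - 5*26)) + c(-9, u(0)) = (-2657 + (-23 - 5*26)) + 45/(-29 + 9*(-9)) = (-2657 + (-23 - 130)) + 45/(-29 - 81) = (-2657 - 153) + 45/(-110) = -2810 + 45*(-1/110) = -2810 - 9/22 = -61829/22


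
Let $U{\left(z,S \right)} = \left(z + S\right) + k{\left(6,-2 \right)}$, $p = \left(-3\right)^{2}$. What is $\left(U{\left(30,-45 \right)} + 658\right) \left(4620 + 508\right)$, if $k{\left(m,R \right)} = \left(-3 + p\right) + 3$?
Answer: $3343456$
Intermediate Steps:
$p = 9$
$k{\left(m,R \right)} = 9$ ($k{\left(m,R \right)} = \left(-3 + 9\right) + 3 = 6 + 3 = 9$)
$U{\left(z,S \right)} = 9 + S + z$ ($U{\left(z,S \right)} = \left(z + S\right) + 9 = \left(S + z\right) + 9 = 9 + S + z$)
$\left(U{\left(30,-45 \right)} + 658\right) \left(4620 + 508\right) = \left(\left(9 - 45 + 30\right) + 658\right) \left(4620 + 508\right) = \left(-6 + 658\right) 5128 = 652 \cdot 5128 = 3343456$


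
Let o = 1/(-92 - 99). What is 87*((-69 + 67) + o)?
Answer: -33321/191 ≈ -174.46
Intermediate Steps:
o = -1/191 (o = 1/(-191) = -1/191 ≈ -0.0052356)
87*((-69 + 67) + o) = 87*((-69 + 67) - 1/191) = 87*(-2 - 1/191) = 87*(-383/191) = -33321/191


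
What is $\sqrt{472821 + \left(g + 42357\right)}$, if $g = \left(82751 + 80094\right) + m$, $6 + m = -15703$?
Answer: $41 \sqrt{394} \approx 813.83$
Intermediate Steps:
$m = -15709$ ($m = -6 - 15703 = -15709$)
$g = 147136$ ($g = \left(82751 + 80094\right) - 15709 = 162845 - 15709 = 147136$)
$\sqrt{472821 + \left(g + 42357\right)} = \sqrt{472821 + \left(147136 + 42357\right)} = \sqrt{472821 + 189493} = \sqrt{662314} = 41 \sqrt{394}$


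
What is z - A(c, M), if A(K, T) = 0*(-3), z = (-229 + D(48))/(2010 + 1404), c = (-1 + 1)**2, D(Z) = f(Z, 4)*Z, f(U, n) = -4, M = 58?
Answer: -421/3414 ≈ -0.12332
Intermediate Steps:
D(Z) = -4*Z
c = 0 (c = 0**2 = 0)
z = -421/3414 (z = (-229 - 4*48)/(2010 + 1404) = (-229 - 192)/3414 = -421*1/3414 = -421/3414 ≈ -0.12332)
A(K, T) = 0
z - A(c, M) = -421/3414 - 1*0 = -421/3414 + 0 = -421/3414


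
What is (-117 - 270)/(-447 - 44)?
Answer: 387/491 ≈ 0.78819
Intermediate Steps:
(-117 - 270)/(-447 - 44) = -387/(-491) = -387*(-1/491) = 387/491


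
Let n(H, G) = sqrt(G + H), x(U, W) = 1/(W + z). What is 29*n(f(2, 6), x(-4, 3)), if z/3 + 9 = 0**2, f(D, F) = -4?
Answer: 29*I*sqrt(582)/12 ≈ 58.301*I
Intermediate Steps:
z = -27 (z = -27 + 3*0**2 = -27 + 3*0 = -27 + 0 = -27)
x(U, W) = 1/(-27 + W) (x(U, W) = 1/(W - 27) = 1/(-27 + W))
29*n(f(2, 6), x(-4, 3)) = 29*sqrt(1/(-27 + 3) - 4) = 29*sqrt(1/(-24) - 4) = 29*sqrt(-1/24 - 4) = 29*sqrt(-97/24) = 29*(I*sqrt(582)/12) = 29*I*sqrt(582)/12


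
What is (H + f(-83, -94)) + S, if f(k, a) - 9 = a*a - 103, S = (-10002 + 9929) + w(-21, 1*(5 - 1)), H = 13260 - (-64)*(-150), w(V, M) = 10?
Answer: 12339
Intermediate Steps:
H = 3660 (H = 13260 - 1*9600 = 13260 - 9600 = 3660)
S = -63 (S = (-10002 + 9929) + 10 = -73 + 10 = -63)
f(k, a) = -94 + a² (f(k, a) = 9 + (a*a - 103) = 9 + (a² - 103) = 9 + (-103 + a²) = -94 + a²)
(H + f(-83, -94)) + S = (3660 + (-94 + (-94)²)) - 63 = (3660 + (-94 + 8836)) - 63 = (3660 + 8742) - 63 = 12402 - 63 = 12339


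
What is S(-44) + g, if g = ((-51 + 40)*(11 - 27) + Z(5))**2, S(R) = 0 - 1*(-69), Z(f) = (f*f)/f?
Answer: 32830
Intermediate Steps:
Z(f) = f (Z(f) = f**2/f = f)
S(R) = 69 (S(R) = 0 + 69 = 69)
g = 32761 (g = ((-51 + 40)*(11 - 27) + 5)**2 = (-11*(-16) + 5)**2 = (176 + 5)**2 = 181**2 = 32761)
S(-44) + g = 69 + 32761 = 32830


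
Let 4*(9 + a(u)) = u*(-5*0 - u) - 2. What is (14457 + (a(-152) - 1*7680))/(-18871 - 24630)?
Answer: -1983/87002 ≈ -0.022793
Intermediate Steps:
a(u) = -19/2 - u²/4 (a(u) = -9 + (u*(-5*0 - u) - 2)/4 = -9 + (u*(0 - u) - 2)/4 = -9 + (u*(-u) - 2)/4 = -9 + (-u² - 2)/4 = -9 + (-2 - u²)/4 = -9 + (-½ - u²/4) = -19/2 - u²/4)
(14457 + (a(-152) - 1*7680))/(-18871 - 24630) = (14457 + ((-19/2 - ¼*(-152)²) - 1*7680))/(-18871 - 24630) = (14457 + ((-19/2 - ¼*23104) - 7680))/(-43501) = (14457 + ((-19/2 - 5776) - 7680))*(-1/43501) = (14457 + (-11571/2 - 7680))*(-1/43501) = (14457 - 26931/2)*(-1/43501) = (1983/2)*(-1/43501) = -1983/87002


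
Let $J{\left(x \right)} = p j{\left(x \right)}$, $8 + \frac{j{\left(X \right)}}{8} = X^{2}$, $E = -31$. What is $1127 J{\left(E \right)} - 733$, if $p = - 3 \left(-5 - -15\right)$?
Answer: $-257768173$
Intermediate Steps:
$j{\left(X \right)} = -64 + 8 X^{2}$
$p = -30$ ($p = - 3 \left(-5 + 15\right) = \left(-3\right) 10 = -30$)
$J{\left(x \right)} = 1920 - 240 x^{2}$ ($J{\left(x \right)} = - 30 \left(-64 + 8 x^{2}\right) = 1920 - 240 x^{2}$)
$1127 J{\left(E \right)} - 733 = 1127 \left(1920 - 240 \left(-31\right)^{2}\right) - 733 = 1127 \left(1920 - 230640\right) - 733 = 1127 \left(-228720\right) - 733 = -257767440 - 733 = -257768173$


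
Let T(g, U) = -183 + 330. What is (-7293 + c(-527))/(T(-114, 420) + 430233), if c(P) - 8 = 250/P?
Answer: -85321/5040228 ≈ -0.016928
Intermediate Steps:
c(P) = 8 + 250/P
T(g, U) = 147
(-7293 + c(-527))/(T(-114, 420) + 430233) = (-7293 + (8 + 250/(-527)))/(147 + 430233) = (-7293 + (8 + 250*(-1/527)))/430380 = (-7293 + (8 - 250/527))*(1/430380) = (-7293 + 3966/527)*(1/430380) = -3839445/527*1/430380 = -85321/5040228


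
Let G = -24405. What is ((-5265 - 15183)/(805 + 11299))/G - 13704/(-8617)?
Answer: 168679668204/106060233335 ≈ 1.5904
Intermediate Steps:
((-5265 - 15183)/(805 + 11299))/G - 13704/(-8617) = ((-5265 - 15183)/(805 + 11299))/(-24405) - 13704/(-8617) = -20448/12104*(-1/24405) - 13704*(-1/8617) = -20448*1/12104*(-1/24405) + 13704/8617 = -2556/1513*(-1/24405) + 13704/8617 = 852/12308255 + 13704/8617 = 168679668204/106060233335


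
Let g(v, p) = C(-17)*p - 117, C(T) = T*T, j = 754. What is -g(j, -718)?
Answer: 207619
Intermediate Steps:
C(T) = T²
g(v, p) = -117 + 289*p (g(v, p) = (-17)²*p - 117 = 289*p - 117 = -117 + 289*p)
-g(j, -718) = -(-117 + 289*(-718)) = -(-117 - 207502) = -1*(-207619) = 207619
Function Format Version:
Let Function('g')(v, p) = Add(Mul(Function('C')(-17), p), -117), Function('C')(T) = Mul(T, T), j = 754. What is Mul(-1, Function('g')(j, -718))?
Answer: 207619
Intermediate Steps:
Function('C')(T) = Pow(T, 2)
Function('g')(v, p) = Add(-117, Mul(289, p)) (Function('g')(v, p) = Add(Mul(Pow(-17, 2), p), -117) = Add(Mul(289, p), -117) = Add(-117, Mul(289, p)))
Mul(-1, Function('g')(j, -718)) = Mul(-1, Add(-117, Mul(289, -718))) = Mul(-1, Add(-117, -207502)) = Mul(-1, -207619) = 207619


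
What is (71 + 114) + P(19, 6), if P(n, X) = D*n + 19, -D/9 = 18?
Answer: -2874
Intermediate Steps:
D = -162 (D = -9*18 = -162)
P(n, X) = 19 - 162*n (P(n, X) = -162*n + 19 = 19 - 162*n)
(71 + 114) + P(19, 6) = (71 + 114) + (19 - 162*19) = 185 + (19 - 3078) = 185 - 3059 = -2874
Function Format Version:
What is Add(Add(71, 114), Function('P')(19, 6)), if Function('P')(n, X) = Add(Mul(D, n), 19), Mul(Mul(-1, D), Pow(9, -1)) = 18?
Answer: -2874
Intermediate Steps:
D = -162 (D = Mul(-9, 18) = -162)
Function('P')(n, X) = Add(19, Mul(-162, n)) (Function('P')(n, X) = Add(Mul(-162, n), 19) = Add(19, Mul(-162, n)))
Add(Add(71, 114), Function('P')(19, 6)) = Add(Add(71, 114), Add(19, Mul(-162, 19))) = Add(185, Add(19, -3078)) = Add(185, -3059) = -2874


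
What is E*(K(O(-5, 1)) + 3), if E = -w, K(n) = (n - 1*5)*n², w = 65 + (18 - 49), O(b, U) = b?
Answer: 8398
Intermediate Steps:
w = 34 (w = 65 - 31 = 34)
K(n) = n²*(-5 + n) (K(n) = (n - 5)*n² = (-5 + n)*n² = n²*(-5 + n))
E = -34 (E = -1*34 = -34)
E*(K(O(-5, 1)) + 3) = -34*((-5)²*(-5 - 5) + 3) = -34*(25*(-10) + 3) = -34*(-250 + 3) = -34*(-247) = 8398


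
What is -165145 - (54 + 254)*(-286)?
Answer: -77057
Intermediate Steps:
-165145 - (54 + 254)*(-286) = -165145 - 308*(-286) = -165145 - 1*(-88088) = -165145 + 88088 = -77057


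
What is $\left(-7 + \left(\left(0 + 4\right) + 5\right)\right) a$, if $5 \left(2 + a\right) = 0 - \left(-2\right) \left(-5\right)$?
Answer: $-8$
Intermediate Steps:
$a = -4$ ($a = -2 + \frac{0 - \left(-2\right) \left(-5\right)}{5} = -2 + \frac{0 - 10}{5} = -2 + \frac{1}{5} \left(-10\right) = -2 - 2 = -4$)
$\left(-7 + \left(\left(0 + 4\right) + 5\right)\right) a = \left(-7 + \left(\left(0 + 4\right) + 5\right)\right) \left(-4\right) = \left(-7 + \left(4 + 5\right)\right) \left(-4\right) = \left(-7 + 9\right) \left(-4\right) = 2 \left(-4\right) = -8$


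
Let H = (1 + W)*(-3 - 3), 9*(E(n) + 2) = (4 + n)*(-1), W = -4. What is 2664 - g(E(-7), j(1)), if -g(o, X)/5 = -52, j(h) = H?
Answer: 2404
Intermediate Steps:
E(n) = -22/9 - n/9 (E(n) = -2 + ((4 + n)*(-1))/9 = -2 + (-4 - n)/9 = -2 + (-4/9 - n/9) = -22/9 - n/9)
H = 18 (H = (1 - 4)*(-3 - 3) = -3*(-6) = 18)
j(h) = 18
g(o, X) = 260 (g(o, X) = -5*(-52) = 260)
2664 - g(E(-7), j(1)) = 2664 - 1*260 = 2664 - 260 = 2404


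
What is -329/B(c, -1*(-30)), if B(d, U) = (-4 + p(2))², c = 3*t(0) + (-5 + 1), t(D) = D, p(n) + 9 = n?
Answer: -329/121 ≈ -2.7190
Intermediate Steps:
p(n) = -9 + n
c = -4 (c = 3*0 + (-5 + 1) = 0 - 4 = -4)
B(d, U) = 121 (B(d, U) = (-4 + (-9 + 2))² = (-4 - 7)² = (-11)² = 121)
-329/B(c, -1*(-30)) = -329/121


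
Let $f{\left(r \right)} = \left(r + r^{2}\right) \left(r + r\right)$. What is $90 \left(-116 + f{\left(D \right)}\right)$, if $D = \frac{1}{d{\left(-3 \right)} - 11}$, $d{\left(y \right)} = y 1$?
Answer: $- \frac{7161255}{686} \approx -10439.0$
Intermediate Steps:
$d{\left(y \right)} = y$
$D = - \frac{1}{14}$ ($D = \frac{1}{-3 - 11} = \frac{1}{-14} = - \frac{1}{14} \approx -0.071429$)
$f{\left(r \right)} = 2 r \left(r + r^{2}\right)$ ($f{\left(r \right)} = \left(r + r^{2}\right) 2 r = 2 r \left(r + r^{2}\right)$)
$90 \left(-116 + f{\left(D \right)}\right) = 90 \left(-116 + 2 \left(- \frac{1}{14}\right)^{2} \left(1 - \frac{1}{14}\right)\right) = 90 \left(-116 + 2 \cdot \frac{1}{196} \cdot \frac{13}{14}\right) = 90 \left(-116 + \frac{13}{1372}\right) = 90 \left(- \frac{159139}{1372}\right) = - \frac{7161255}{686}$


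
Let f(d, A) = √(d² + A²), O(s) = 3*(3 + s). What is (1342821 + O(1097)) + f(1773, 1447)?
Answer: 1346121 + √5237338 ≈ 1.3484e+6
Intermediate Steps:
O(s) = 9 + 3*s
f(d, A) = √(A² + d²)
(1342821 + O(1097)) + f(1773, 1447) = (1342821 + (9 + 3*1097)) + √(1447² + 1773²) = (1342821 + (9 + 3291)) + √(2093809 + 3143529) = (1342821 + 3300) + √5237338 = 1346121 + √5237338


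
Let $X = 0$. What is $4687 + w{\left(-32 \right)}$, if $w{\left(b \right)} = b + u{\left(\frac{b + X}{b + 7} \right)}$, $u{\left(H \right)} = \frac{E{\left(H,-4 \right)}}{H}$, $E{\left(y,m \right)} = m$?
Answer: $\frac{37215}{8} \approx 4651.9$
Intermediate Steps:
$u{\left(H \right)} = - \frac{4}{H}$
$w{\left(b \right)} = b - \frac{4 \left(7 + b\right)}{b}$ ($w{\left(b \right)} = b - \frac{4}{\left(b + 0\right) \frac{1}{b + 7}} = b - \frac{4}{b \frac{1}{7 + b}} = b - 4 \frac{7 + b}{b} = b - \frac{4 \left(7 + b\right)}{b}$)
$4687 + w{\left(-32 \right)} = 4687 - \left(36 - \frac{7}{8}\right) = 4687 - \frac{281}{8} = \frac{37215}{8}$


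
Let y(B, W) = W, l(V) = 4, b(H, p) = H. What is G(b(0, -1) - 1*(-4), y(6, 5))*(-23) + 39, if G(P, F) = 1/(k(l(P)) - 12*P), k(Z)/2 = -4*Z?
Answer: 3143/80 ≈ 39.287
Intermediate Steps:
k(Z) = -8*Z (k(Z) = 2*(-4*Z) = -8*Z)
G(P, F) = 1/(-32 - 12*P) (G(P, F) = 1/(-8*4 - 12*P) = 1/(-32 - 12*P))
G(b(0, -1) - 1*(-4), y(6, 5))*(-23) + 39 = -1/(32 + 12*(0 - 1*(-4)))*(-23) + 39 = -1/(32 + 12*(0 + 4))*(-23) + 39 = -1/(32 + 12*4)*(-23) + 39 = -1/(32 + 48)*(-23) + 39 = -1/80*(-23) + 39 = 23/80 + 39 = 3143/80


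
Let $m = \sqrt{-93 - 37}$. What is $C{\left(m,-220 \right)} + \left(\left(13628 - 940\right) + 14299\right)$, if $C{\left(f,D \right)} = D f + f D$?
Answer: $26987 - 440 i \sqrt{130} \approx 26987.0 - 5016.8 i$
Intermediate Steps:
$m = i \sqrt{130}$ ($m = \sqrt{-130} = i \sqrt{130} \approx 11.402 i$)
$C{\left(f,D \right)} = 2 D f$ ($C{\left(f,D \right)} = D f + D f = 2 D f$)
$C{\left(m,-220 \right)} + \left(\left(13628 - 940\right) + 14299\right) = 2 \left(-220\right) i \sqrt{130} + \left(\left(13628 - 940\right) + 14299\right) = - 440 i \sqrt{130} + \left(12688 + 14299\right) = - 440 i \sqrt{130} + 26987 = 26987 - 440 i \sqrt{130}$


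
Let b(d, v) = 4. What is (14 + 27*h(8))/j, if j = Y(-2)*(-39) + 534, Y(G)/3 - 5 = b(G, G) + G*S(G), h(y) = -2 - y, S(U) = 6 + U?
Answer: -256/417 ≈ -0.61391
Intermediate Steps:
Y(G) = 27 + 3*G*(6 + G) (Y(G) = 15 + 3*(4 + G*(6 + G)) = 15 + (12 + 3*G*(6 + G)) = 27 + 3*G*(6 + G))
j = 417 (j = (27 + 3*(-2)*(6 - 2))*(-39) + 534 = (27 + 3*(-2)*4)*(-39) + 534 = (27 - 24)*(-39) + 534 = 3*(-39) + 534 = -117 + 534 = 417)
(14 + 27*h(8))/j = (14 + 27*(-2 - 1*8))/417 = (14 + 27*(-2 - 8))*(1/417) = (14 + 27*(-10))*(1/417) = (14 - 270)*(1/417) = -256*1/417 = -256/417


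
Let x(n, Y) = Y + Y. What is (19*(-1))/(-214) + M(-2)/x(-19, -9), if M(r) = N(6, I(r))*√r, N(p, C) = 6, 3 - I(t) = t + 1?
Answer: 19/214 - I*√2/3 ≈ 0.088785 - 0.4714*I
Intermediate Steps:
I(t) = 2 - t (I(t) = 3 - (t + 1) = 3 - (1 + t) = 3 + (-1 - t) = 2 - t)
x(n, Y) = 2*Y
M(r) = 6*√r
(19*(-1))/(-214) + M(-2)/x(-19, -9) = (19*(-1))/(-214) + (6*√(-2))/((2*(-9))) = -19*(-1/214) + (6*(I*√2))/(-18) = 19/214 + (6*I*√2)*(-1/18) = 19/214 - I*√2/3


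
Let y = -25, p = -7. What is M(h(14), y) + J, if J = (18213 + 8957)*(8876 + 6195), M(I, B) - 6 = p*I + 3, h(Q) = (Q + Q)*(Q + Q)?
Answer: 409473591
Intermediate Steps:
h(Q) = 4*Q² (h(Q) = (2*Q)*(2*Q) = 4*Q²)
M(I, B) = 9 - 7*I (M(I, B) = 6 + (-7*I + 3) = 6 + (3 - 7*I) = 9 - 7*I)
J = 409479070 (J = 27170*15071 = 409479070)
M(h(14), y) + J = (9 - 28*14²) + 409479070 = (9 - 28*196) + 409479070 = (9 - 7*784) + 409479070 = (9 - 5488) + 409479070 = -5479 + 409479070 = 409473591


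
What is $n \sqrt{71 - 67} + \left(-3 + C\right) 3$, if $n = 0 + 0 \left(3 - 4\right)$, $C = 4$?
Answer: $3$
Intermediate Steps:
$n = 0$ ($n = 0 + 0 \left(-1\right) = 0 + 0 = 0$)
$n \sqrt{71 - 67} + \left(-3 + C\right) 3 = 0 \sqrt{71 - 67} + \left(-3 + 4\right) 3 = 0 \sqrt{4} + 1 \cdot 3 = 0 \cdot 2 + 3 = 0 + 3 = 3$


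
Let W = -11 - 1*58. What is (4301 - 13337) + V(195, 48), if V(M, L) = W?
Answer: -9105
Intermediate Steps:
W = -69 (W = -11 - 58 = -69)
V(M, L) = -69
(4301 - 13337) + V(195, 48) = (4301 - 13337) - 69 = -9036 - 69 = -9105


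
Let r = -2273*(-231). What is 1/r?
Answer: 1/525063 ≈ 1.9045e-6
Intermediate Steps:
r = 525063
1/r = 1/525063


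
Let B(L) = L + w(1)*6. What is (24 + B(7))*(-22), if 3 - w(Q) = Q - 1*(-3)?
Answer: -550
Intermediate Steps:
w(Q) = -Q (w(Q) = 3 - (Q - 1*(-3)) = 3 - (Q + 3) = 3 - (3 + Q) = 3 + (-3 - Q) = -Q)
B(L) = -6 + L (B(L) = L - 1*1*6 = L - 1*6 = L - 6 = -6 + L)
(24 + B(7))*(-22) = (24 + (-6 + 7))*(-22) = (24 + 1)*(-22) = 25*(-22) = -550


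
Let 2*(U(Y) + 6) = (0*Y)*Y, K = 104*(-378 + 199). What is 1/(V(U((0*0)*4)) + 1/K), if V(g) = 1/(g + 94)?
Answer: 51194/579 ≈ 88.418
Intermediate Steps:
K = -18616 (K = 104*(-179) = -18616)
U(Y) = -6 (U(Y) = -6 + ((0*Y)*Y)/2 = -6 + (0*Y)/2 = -6 + (½)*0 = -6 + 0 = -6)
V(g) = 1/(94 + g)
1/(V(U((0*0)*4)) + 1/K) = 1/(1/(94 - 6) + 1/(-18616)) = 1/(1/88 - 1/18616) = 1/(579/51194) = 51194/579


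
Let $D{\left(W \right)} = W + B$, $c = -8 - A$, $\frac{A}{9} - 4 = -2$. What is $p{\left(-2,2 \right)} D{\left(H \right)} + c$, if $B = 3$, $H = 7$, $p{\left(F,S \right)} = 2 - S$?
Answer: $-26$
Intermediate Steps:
$A = 18$ ($A = 36 + 9 \left(-2\right) = 36 - 18 = 18$)
$c = -26$ ($c = -8 - 18 = -26$)
$D{\left(W \right)} = 3 + W$ ($D{\left(W \right)} = W + 3 = 3 + W$)
$p{\left(-2,2 \right)} D{\left(H \right)} + c = \left(2 - 2\right) \left(3 + 7\right) - 26 = \left(2 - 2\right) 10 - 26 = 0 \cdot 10 - 26 = 0 - 26 = -26$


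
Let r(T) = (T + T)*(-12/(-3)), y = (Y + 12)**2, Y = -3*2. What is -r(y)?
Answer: -288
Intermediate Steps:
Y = -6
y = 36 (y = (-6 + 12)**2 = 6**2 = 36)
r(T) = 8*T (r(T) = (2*T)*(-12*(-1/3)) = (2*T)*4 = 8*T)
-r(y) = -8*36 = -1*288 = -288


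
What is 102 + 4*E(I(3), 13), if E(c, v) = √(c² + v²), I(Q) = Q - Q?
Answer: 154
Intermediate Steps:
I(Q) = 0
102 + 4*E(I(3), 13) = 102 + 4*√(0² + 13²) = 102 + 4*√(0 + 169) = 102 + 4*√169 = 102 + 4*13 = 102 + 52 = 154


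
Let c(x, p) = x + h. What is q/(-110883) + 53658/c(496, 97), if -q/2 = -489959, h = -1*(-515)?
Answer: 1653020972/37367571 ≈ 44.237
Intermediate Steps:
h = 515
q = 979918 (q = -2*(-489959) = 979918)
c(x, p) = 515 + x (c(x, p) = x + 515 = 515 + x)
q/(-110883) + 53658/c(496, 97) = 979918/(-110883) + 53658/(515 + 496) = 979918*(-1/110883) + 53658/1011 = -979918/110883 + 53658*(1/1011) = -979918/110883 + 17886/337 = 1653020972/37367571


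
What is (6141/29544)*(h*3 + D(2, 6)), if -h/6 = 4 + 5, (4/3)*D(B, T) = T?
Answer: -644805/19696 ≈ -32.738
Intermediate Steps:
D(B, T) = 3*T/4
h = -54 (h = -6*(4 + 5) = -6*9 = -54)
(6141/29544)*(h*3 + D(2, 6)) = (6141/29544)*(-54*3 + (¾)*6) = (6141*(1/29544))*(-162 + 9/2) = (2047/9848)*(-315/2) = -644805/19696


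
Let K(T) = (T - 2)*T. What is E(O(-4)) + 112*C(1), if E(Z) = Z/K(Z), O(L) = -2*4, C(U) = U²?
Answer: 1119/10 ≈ 111.90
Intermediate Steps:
K(T) = T*(-2 + T) (K(T) = (-2 + T)*T = T*(-2 + T))
O(L) = -8
E(Z) = 1/(-2 + Z) (E(Z) = Z/((Z*(-2 + Z))) = Z*(1/(Z*(-2 + Z))) = 1/(-2 + Z))
E(O(-4)) + 112*C(1) = 1/(-2 - 8) + 112*1² = 1/(-10) + 112*1 = -⅒ + 112 = 1119/10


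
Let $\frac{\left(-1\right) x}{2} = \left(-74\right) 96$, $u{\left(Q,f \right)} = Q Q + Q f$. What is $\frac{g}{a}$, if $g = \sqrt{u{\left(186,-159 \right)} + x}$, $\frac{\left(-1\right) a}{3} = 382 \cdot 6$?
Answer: $- \frac{\sqrt{19230}}{6876} \approx -0.020168$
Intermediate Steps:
$u{\left(Q,f \right)} = Q^{2} + Q f$
$x = 14208$ ($x = - 2 \left(\left(-74\right) 96\right) = \left(-2\right) \left(-7104\right) = 14208$)
$a = -6876$ ($a = - 3 \cdot 382 \cdot 6 = \left(-3\right) 2292 = -6876$)
$g = \sqrt{19230}$ ($g = \sqrt{186 \left(186 - 159\right) + 14208} = \sqrt{186 \cdot 27 + 14208} = \sqrt{5022 + 14208} = \sqrt{19230} \approx 138.67$)
$\frac{g}{a} = \frac{\sqrt{19230}}{-6876} = \sqrt{19230} \left(- \frac{1}{6876}\right) = - \frac{\sqrt{19230}}{6876}$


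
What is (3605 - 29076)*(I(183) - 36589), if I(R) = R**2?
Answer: 78960100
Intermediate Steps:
(3605 - 29076)*(I(183) - 36589) = (3605 - 29076)*(183**2 - 36589) = -25471*(33489 - 36589) = -25471*(-3100) = 78960100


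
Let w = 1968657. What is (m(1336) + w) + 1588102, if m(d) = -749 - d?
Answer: 3554674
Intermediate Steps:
(m(1336) + w) + 1588102 = ((-749 - 1*1336) + 1968657) + 1588102 = ((-749 - 1336) + 1968657) + 1588102 = (-2085 + 1968657) + 1588102 = 1966572 + 1588102 = 3554674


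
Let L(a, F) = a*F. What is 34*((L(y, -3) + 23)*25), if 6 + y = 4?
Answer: 24650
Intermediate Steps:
y = -2 (y = -6 + 4 = -2)
L(a, F) = F*a
34*((L(y, -3) + 23)*25) = 34*((-3*(-2) + 23)*25) = 34*((6 + 23)*25) = 34*(29*25) = 34*725 = 24650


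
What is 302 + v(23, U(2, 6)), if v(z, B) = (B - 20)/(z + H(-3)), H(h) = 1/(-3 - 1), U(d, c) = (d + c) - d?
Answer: 3918/13 ≈ 301.38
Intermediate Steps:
U(d, c) = c (U(d, c) = (c + d) - d = c)
H(h) = -¼ (H(h) = 1/(-4) = -¼)
v(z, B) = (-20 + B)/(-¼ + z) (v(z, B) = (B - 20)/(z - ¼) = (-20 + B)/(-¼ + z))
302 + v(23, U(2, 6)) = 302 + 4*(-20 + 6)/(-1 + 4*23) = 302 + 4*(-14)/(-1 + 92) = 302 + 4*(-14)/91 = 302 + 4*(1/91)*(-14) = 302 - 8/13 = 3918/13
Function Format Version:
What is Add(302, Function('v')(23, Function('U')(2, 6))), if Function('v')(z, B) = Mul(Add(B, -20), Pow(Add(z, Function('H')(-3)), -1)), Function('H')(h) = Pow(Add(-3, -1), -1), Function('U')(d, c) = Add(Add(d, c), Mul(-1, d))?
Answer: Rational(3918, 13) ≈ 301.38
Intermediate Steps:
Function('U')(d, c) = c (Function('U')(d, c) = Add(Add(c, d), Mul(-1, d)) = c)
Function('H')(h) = Rational(-1, 4) (Function('H')(h) = Pow(-4, -1) = Rational(-1, 4))
Function('v')(z, B) = Mul(Pow(Add(Rational(-1, 4), z), -1), Add(-20, B)) (Function('v')(z, B) = Mul(Add(B, -20), Pow(Add(z, Rational(-1, 4)), -1)) = Mul(Add(-20, B), Pow(Add(Rational(-1, 4), z), -1)) = Mul(Pow(Add(Rational(-1, 4), z), -1), Add(-20, B)))
Add(302, Function('v')(23, Function('U')(2, 6))) = Add(302, Mul(4, Pow(Add(-1, Mul(4, 23)), -1), Add(-20, 6))) = Add(302, Mul(4, Pow(Add(-1, 92), -1), -14)) = Add(302, Mul(4, Pow(91, -1), -14)) = Add(302, Mul(4, Rational(1, 91), -14)) = Add(302, Rational(-8, 13)) = Rational(3918, 13)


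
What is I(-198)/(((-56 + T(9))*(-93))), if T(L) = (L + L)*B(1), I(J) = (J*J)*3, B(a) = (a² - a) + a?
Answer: 19602/589 ≈ 33.280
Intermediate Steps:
B(a) = a²
I(J) = 3*J² (I(J) = J²*3 = 3*J²)
T(L) = 2*L (T(L) = (L + L)*1² = (2*L)*1 = 2*L)
I(-198)/(((-56 + T(9))*(-93))) = (3*(-198)²)/(((-56 + 2*9)*(-93))) = (3*39204)/(((-56 + 18)*(-93))) = 117612/((-38*(-93))) = 117612/3534 = 117612*(1/3534) = 19602/589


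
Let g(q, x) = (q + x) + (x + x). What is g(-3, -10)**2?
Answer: 1089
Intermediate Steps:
g(q, x) = q + 3*x (g(q, x) = (q + x) + 2*x = q + 3*x)
g(-3, -10)**2 = (-3 + 3*(-10))**2 = (-3 - 30)**2 = (-33)**2 = 1089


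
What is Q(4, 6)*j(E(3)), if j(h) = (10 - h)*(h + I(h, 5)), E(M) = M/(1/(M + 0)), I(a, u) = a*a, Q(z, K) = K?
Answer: 540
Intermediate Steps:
I(a, u) = a**2
E(M) = M**2 (E(M) = M/(1/M) = M*M = M**2)
j(h) = (10 - h)*(h + h**2)
Q(4, 6)*j(E(3)) = 6*(3**2*(10 - (3**2)**2 + 9*3**2)) = 6*(9*(10 - 1*9**2 + 9*9)) = 6*(9*(10 - 1*81 + 81)) = 6*(9*(10 - 81 + 81)) = 6*(9*10) = 6*90 = 540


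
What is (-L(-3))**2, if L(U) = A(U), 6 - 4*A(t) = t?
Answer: 81/16 ≈ 5.0625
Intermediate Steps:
A(t) = 3/2 - t/4
L(U) = 3/2 - U/4
(-L(-3))**2 = (-(3/2 - 1/4*(-3)))**2 = (-(3/2 + 3/4))**2 = (-1*9/4)**2 = (-9/4)**2 = 81/16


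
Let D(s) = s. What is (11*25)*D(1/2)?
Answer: 275/2 ≈ 137.50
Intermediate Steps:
(11*25)*D(1/2) = (11*25)/2 = 275*(1/2) = 275/2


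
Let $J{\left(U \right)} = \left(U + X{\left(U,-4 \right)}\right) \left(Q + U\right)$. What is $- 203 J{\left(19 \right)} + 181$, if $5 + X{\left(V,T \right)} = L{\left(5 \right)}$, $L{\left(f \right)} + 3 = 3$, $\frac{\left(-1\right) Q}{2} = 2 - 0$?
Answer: $-42449$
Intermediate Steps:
$Q = -4$ ($Q = - 2 \left(2 - 0\right) = - 2 \left(2 + 0\right) = \left(-2\right) 2 = -4$)
$L{\left(f \right)} = 0$ ($L{\left(f \right)} = -3 + 3 = 0$)
$X{\left(V,T \right)} = -5$ ($X{\left(V,T \right)} = -5 + 0 = -5$)
$J{\left(U \right)} = \left(-5 + U\right) \left(-4 + U\right)$ ($J{\left(U \right)} = \left(U - 5\right) \left(-4 + U\right) = \left(-5 + U\right) \left(-4 + U\right)$)
$- 203 J{\left(19 \right)} + 181 = - 203 \left(20 + 19^{2} - 171\right) + 181 = - 203 \left(20 + 361 - 171\right) + 181 = \left(-203\right) 210 + 181 = -42630 + 181 = -42449$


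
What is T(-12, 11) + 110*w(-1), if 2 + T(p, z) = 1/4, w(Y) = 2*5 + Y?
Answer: 3953/4 ≈ 988.25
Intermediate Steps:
w(Y) = 10 + Y
T(p, z) = -7/4 (T(p, z) = -2 + 1/4 = -2 + ¼ = -7/4)
T(-12, 11) + 110*w(-1) = -7/4 + 110*(10 - 1) = -7/4 + 110*9 = -7/4 + 990 = 3953/4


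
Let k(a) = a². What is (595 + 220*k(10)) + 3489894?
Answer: 3512489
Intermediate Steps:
(595 + 220*k(10)) + 3489894 = (595 + 220*10²) + 3489894 = (595 + 220*100) + 3489894 = (595 + 22000) + 3489894 = 22595 + 3489894 = 3512489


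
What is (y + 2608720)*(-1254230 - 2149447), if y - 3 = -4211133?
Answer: 5454086061570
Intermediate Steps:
y = -4211130 (y = 3 - 4211133 = -4211130)
(y + 2608720)*(-1254230 - 2149447) = (-4211130 + 2608720)*(-1254230 - 2149447) = -1602410*(-3403677) = 5454086061570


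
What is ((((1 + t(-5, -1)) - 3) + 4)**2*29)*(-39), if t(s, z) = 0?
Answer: -4524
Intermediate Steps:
((((1 + t(-5, -1)) - 3) + 4)**2*29)*(-39) = ((((1 + 0) - 3) + 4)**2*29)*(-39) = (((1 - 3) + 4)**2*29)*(-39) = ((-2 + 4)**2*29)*(-39) = (2**2*29)*(-39) = (4*29)*(-39) = 116*(-39) = -4524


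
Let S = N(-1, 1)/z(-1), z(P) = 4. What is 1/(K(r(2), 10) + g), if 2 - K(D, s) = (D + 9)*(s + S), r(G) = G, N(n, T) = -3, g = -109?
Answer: -4/835 ≈ -0.0047904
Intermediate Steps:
S = -3/4 ≈ -0.75000
K(D, s) = 2 - (9 + D)*(-3/4 + s) (K(D, s) = 2 - (D + 9)*(s - 3/4) = 2 - (9 + D)*(-3/4 + s))
1/(K(r(2), 10) + g) = 1/((35/4 - 9*10 + (3/4)*2 - 1*2*10) - 109) = 1/((35/4 - 90 + 3/2 - 20) - 109) = 1/(-399/4 - 109) = 1/(-835/4) = -4/835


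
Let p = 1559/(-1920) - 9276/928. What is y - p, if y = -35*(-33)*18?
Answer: 1158188971/55680 ≈ 20801.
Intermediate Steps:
y = 20790 (y = 1155*18 = 20790)
p = -601771/55680 (p = 1559*(-1/1920) - 9276*1/928 = -1559/1920 - 2319/232 = -601771/55680 ≈ -10.808)
y - p = 20790 - 1*(-601771/55680) = 20790 + 601771/55680 = 1158188971/55680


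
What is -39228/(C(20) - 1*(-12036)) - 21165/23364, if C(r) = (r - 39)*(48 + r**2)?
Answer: -82592371/6861228 ≈ -12.038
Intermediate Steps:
C(r) = (-39 + r)*(48 + r**2)
-39228/(C(20) - 1*(-12036)) - 21165/23364 = -39228/((-1872 + 20**3 - 39*20**2 + 48*20) - 1*(-12036)) - 21165/23364 = -39228/((-1872 + 8000 - 39*400 + 960) + 12036) - 21165*1/23364 = -39228/((-1872 + 8000 - 15600 + 960) + 12036) - 7055/7788 = -39228/(-8512 + 12036) - 7055/7788 = -39228/3524 - 7055/7788 = -39228*1/3524 - 7055/7788 = -9807/881 - 7055/7788 = -82592371/6861228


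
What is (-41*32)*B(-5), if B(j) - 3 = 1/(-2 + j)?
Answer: -26240/7 ≈ -3748.6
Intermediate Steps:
B(j) = 3 + 1/(-2 + j)
(-41*32)*B(-5) = (-41*32)*((-5 + 3*(-5))/(-2 - 5)) = -1312*(-5 - 15)/(-7) = -(-1312)*(-20)/7 = -1312*20/7 = -26240/7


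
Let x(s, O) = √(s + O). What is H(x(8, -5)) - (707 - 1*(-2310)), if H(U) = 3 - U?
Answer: -3014 - √3 ≈ -3015.7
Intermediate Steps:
x(s, O) = √(O + s)
H(x(8, -5)) - (707 - 1*(-2310)) = (3 - √(-5 + 8)) - (707 - 1*(-2310)) = (3 - √3) - (707 + 2310) = (3 - √3) - 1*3017 = (3 - √3) - 3017 = -3014 - √3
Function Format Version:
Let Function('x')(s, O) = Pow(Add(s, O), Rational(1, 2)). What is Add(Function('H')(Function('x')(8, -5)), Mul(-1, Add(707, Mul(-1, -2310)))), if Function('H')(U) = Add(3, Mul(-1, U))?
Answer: Add(-3014, Mul(-1, Pow(3, Rational(1, 2)))) ≈ -3015.7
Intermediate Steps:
Function('x')(s, O) = Pow(Add(O, s), Rational(1, 2))
Add(Function('H')(Function('x')(8, -5)), Mul(-1, Add(707, Mul(-1, -2310)))) = Add(Add(3, Mul(-1, Pow(Add(-5, 8), Rational(1, 2)))), Mul(-1, Add(707, Mul(-1, -2310)))) = Add(Add(3, Mul(-1, Pow(3, Rational(1, 2)))), Mul(-1, Add(707, 2310))) = Add(Add(3, Mul(-1, Pow(3, Rational(1, 2)))), Mul(-1, 3017)) = Add(Add(3, Mul(-1, Pow(3, Rational(1, 2)))), -3017) = Add(-3014, Mul(-1, Pow(3, Rational(1, 2))))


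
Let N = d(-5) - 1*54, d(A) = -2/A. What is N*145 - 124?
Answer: -7896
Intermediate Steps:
N = -268/5 (N = -2/(-5) - 1*54 = -2*(-⅕) - 54 = ⅖ - 54 = -268/5 ≈ -53.600)
N*145 - 124 = -268/5*145 - 124 = -7772 - 124 = -7896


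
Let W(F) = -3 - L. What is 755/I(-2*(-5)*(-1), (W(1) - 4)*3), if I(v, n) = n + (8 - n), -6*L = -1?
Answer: 755/8 ≈ 94.375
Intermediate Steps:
L = ⅙ (L = -⅙*(-1) = ⅙ ≈ 0.16667)
W(F) = -19/6 (W(F) = -3 - 1*⅙ = -3 - ⅙ = -19/6)
I(v, n) = 8
755/I(-2*(-5)*(-1), (W(1) - 4)*3) = 755/8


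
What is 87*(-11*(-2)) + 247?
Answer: 2161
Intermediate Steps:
87*(-11*(-2)) + 247 = 87*22 + 247 = 1914 + 247 = 2161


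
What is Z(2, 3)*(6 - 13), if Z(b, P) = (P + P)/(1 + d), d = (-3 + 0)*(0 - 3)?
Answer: -21/5 ≈ -4.2000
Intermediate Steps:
d = 9 (d = -3*(-3) = 9)
Z(b, P) = P/5 (Z(b, P) = (P + P)/(1 + 9) = (2*P)/10 = (2*P)*(⅒) = P/5)
Z(2, 3)*(6 - 13) = ((⅕)*3)*(6 - 13) = (⅗)*(-7) = -21/5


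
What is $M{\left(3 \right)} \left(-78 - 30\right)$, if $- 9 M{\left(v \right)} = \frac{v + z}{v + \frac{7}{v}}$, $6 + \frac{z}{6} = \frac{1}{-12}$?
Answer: $- \frac{603}{8} \approx -75.375$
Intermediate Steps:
$z = - \frac{73}{2}$ ($z = -36 + \frac{6}{-12} = -36 + 6 \left(- \frac{1}{12}\right) = -36 - \frac{1}{2} = - \frac{73}{2} \approx -36.5$)
$M{\left(v \right)} = - \frac{- \frac{73}{2} + v}{9 \left(v + \frac{7}{v}\right)}$ ($M{\left(v \right)} = - \frac{\left(v - \frac{73}{2}\right) \frac{1}{v + \frac{7}{v}}}{9} = - \frac{\left(- \frac{73}{2} + v\right) \frac{1}{v + \frac{7}{v}}}{9} = - \frac{\frac{1}{v + \frac{7}{v}} \left(- \frac{73}{2} + v\right)}{9} = - \frac{- \frac{73}{2} + v}{9 \left(v + \frac{7}{v}\right)}$)
$M{\left(3 \right)} \left(-78 - 30\right) = \frac{1}{18} \cdot 3 \frac{1}{7 + 3^{2}} \left(73 - 6\right) \left(-78 - 30\right) = \frac{1}{18} \cdot 3 \frac{1}{7 + 9} \left(73 - 6\right) \left(-108\right) = \frac{1}{18} \cdot 3 \cdot \frac{1}{16} \cdot 67 \left(-108\right) = \frac{67}{96} \left(-108\right) = - \frac{603}{8}$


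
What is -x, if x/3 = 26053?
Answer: -78159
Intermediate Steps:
x = 78159 (x = 3*26053 = 78159)
-x = -1*78159 = -78159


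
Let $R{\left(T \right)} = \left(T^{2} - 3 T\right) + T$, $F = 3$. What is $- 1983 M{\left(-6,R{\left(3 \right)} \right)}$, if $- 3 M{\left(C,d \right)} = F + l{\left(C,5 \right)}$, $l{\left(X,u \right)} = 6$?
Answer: $5949$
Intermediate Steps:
$R{\left(T \right)} = T^{2} - 2 T$
$M{\left(C,d \right)} = -3$ ($M{\left(C,d \right)} = - \frac{3 + 6}{3} = \left(- \frac{1}{3}\right) 9 = -3$)
$- 1983 M{\left(-6,R{\left(3 \right)} \right)} = \left(-1983\right) \left(-3\right) = 5949$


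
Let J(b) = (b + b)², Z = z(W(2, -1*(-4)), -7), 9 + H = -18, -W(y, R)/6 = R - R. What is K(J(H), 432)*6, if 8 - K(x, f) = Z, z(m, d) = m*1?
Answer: 48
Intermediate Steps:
W(y, R) = 0 (W(y, R) = -6*(R - R) = -6*0 = 0)
H = -27 (H = -9 - 18 = -27)
z(m, d) = m
Z = 0
J(b) = 4*b² (J(b) = (2*b)² = 4*b²)
K(x, f) = 8 (K(x, f) = 8 - 1*0 = 8 + 0 = 8)
K(J(H), 432)*6 = 8*6 = 48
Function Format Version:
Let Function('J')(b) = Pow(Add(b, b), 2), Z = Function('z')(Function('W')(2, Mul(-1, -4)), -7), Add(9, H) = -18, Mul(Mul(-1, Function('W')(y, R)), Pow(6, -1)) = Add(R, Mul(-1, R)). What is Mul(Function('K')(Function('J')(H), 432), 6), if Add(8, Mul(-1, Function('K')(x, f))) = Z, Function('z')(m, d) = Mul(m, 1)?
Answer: 48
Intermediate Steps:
Function('W')(y, R) = 0 (Function('W')(y, R) = Mul(-6, Add(R, Mul(-1, R))) = Mul(-6, 0) = 0)
H = -27 (H = Add(-9, -18) = -27)
Function('z')(m, d) = m
Z = 0
Function('J')(b) = Mul(4, Pow(b, 2)) (Function('J')(b) = Pow(Mul(2, b), 2) = Mul(4, Pow(b, 2)))
Function('K')(x, f) = 8 (Function('K')(x, f) = Add(8, Mul(-1, 0)) = Add(8, 0) = 8)
Mul(Function('K')(Function('J')(H), 432), 6) = Mul(8, 6) = 48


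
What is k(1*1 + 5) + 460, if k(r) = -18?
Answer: 442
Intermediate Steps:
k(1*1 + 5) + 460 = -18 + 460 = 442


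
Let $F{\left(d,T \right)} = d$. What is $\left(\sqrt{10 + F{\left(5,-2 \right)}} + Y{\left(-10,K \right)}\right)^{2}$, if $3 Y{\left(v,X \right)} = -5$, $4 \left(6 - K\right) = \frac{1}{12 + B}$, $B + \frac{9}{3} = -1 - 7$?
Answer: $\frac{160}{9} - \frac{10 \sqrt{15}}{3} \approx 4.8678$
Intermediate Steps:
$B = -11$ ($B = -3 - 8 = -11$)
$K = \frac{23}{4}$ ($K = 6 - \frac{1}{4 \left(12 - 11\right)} = 6 - \frac{1}{4 \cdot 1} = 6 - \frac{1}{4} = \frac{23}{4} \approx 5.75$)
$Y{\left(v,X \right)} = - \frac{5}{3}$ ($Y{\left(v,X \right)} = \frac{1}{3} \left(-5\right) = - \frac{5}{3}$)
$\left(\sqrt{10 + F{\left(5,-2 \right)}} + Y{\left(-10,K \right)}\right)^{2} = \left(\sqrt{10 + 5} - \frac{5}{3}\right)^{2} = \left(\sqrt{15} - \frac{5}{3}\right)^{2} = \left(- \frac{5}{3} + \sqrt{15}\right)^{2}$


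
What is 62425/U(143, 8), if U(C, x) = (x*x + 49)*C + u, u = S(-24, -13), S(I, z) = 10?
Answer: 62425/16169 ≈ 3.8608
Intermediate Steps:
u = 10
U(C, x) = 10 + C*(49 + x²) (U(C, x) = (x*x + 49)*C + 10 = (x² + 49)*C + 10 = (49 + x²)*C + 10 = C*(49 + x²) + 10 = 10 + C*(49 + x²))
62425/U(143, 8) = 62425/(10 + 49*143 + 143*8²) = 62425/(10 + 7007 + 143*64) = 62425/(10 + 7007 + 9152) = 62425/16169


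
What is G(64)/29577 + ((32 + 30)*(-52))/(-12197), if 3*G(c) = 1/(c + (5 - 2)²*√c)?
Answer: 38905361381/147186272952 ≈ 0.26433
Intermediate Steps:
G(c) = 1/(3*(c + 9*√c)) (G(c) = 1/(3*(c + (5 - 2)²*√c)) = 1/(3*(c + 3²*√c)) = 1/(3*(c + 9*√c)))
G(64)/29577 + ((32 + 30)*(-52))/(-12197) = (1/(3*(64 + 9*√64)))/29577 + ((32 + 30)*(-52))/(-12197) = (1/(3*(64 + 9*8)))*(1/29577) + (62*(-52))*(-1/12197) = (1/(3*(64 + 72)))*(1/29577) - 3224*(-1/12197) = ((⅓)/136)*(1/29577) + 3224/12197 = ((⅓)*(1/136))*(1/29577) + 3224/12197 = (1/408)*(1/29577) + 3224/12197 = 1/12067416 + 3224/12197 = 38905361381/147186272952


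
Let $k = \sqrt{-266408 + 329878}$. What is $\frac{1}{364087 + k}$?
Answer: $\frac{631}{229738787} - \frac{\sqrt{63470}}{132559280099} \approx 2.7447 \cdot 10^{-6}$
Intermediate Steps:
$k = \sqrt{63470} \approx 251.93$
$\frac{1}{364087 + k} = \frac{1}{364087 + \sqrt{63470}}$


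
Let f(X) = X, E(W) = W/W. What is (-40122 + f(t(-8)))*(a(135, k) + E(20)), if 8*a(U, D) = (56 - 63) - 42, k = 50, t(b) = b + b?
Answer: 822829/4 ≈ 2.0571e+5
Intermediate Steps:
t(b) = 2*b
E(W) = 1
a(U, D) = -49/8 (a(U, D) = ((56 - 63) - 42)/8 = (-7 - 42)/8 = (1/8)*(-49) = -49/8)
(-40122 + f(t(-8)))*(a(135, k) + E(20)) = (-40122 + 2*(-8))*(-49/8 + 1) = (-40122 - 16)*(-41/8) = -40138*(-41/8) = 822829/4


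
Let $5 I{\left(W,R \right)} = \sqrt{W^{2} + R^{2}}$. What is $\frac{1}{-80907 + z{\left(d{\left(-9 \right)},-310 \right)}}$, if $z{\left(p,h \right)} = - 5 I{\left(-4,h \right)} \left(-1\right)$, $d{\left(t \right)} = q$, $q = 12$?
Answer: $- \frac{80907}{6545846533} - \frac{2 \sqrt{24029}}{6545846533} \approx -1.2407 \cdot 10^{-5}$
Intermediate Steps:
$I{\left(W,R \right)} = \frac{\sqrt{R^{2} + W^{2}}}{5}$ ($I{\left(W,R \right)} = \frac{\sqrt{W^{2} + R^{2}}}{5} = \frac{\sqrt{R^{2} + W^{2}}}{5}$)
$d{\left(t \right)} = 12$
$z{\left(p,h \right)} = \sqrt{16 + h^{2}}$ ($z{\left(p,h \right)} = - 5 \frac{\sqrt{h^{2} + \left(-4\right)^{2}}}{5} \left(-1\right) = - 5 \frac{\sqrt{h^{2} + 16}}{5} \left(-1\right) = - 5 \frac{\sqrt{16 + h^{2}}}{5} \left(-1\right) = - \sqrt{16 + h^{2}} \left(-1\right) = \sqrt{16 + h^{2}}$)
$\frac{1}{-80907 + z{\left(d{\left(-9 \right)},-310 \right)}} = \frac{1}{-80907 + \sqrt{16 + \left(-310\right)^{2}}} = \frac{1}{-80907 + \sqrt{16 + 96100}} = \frac{1}{-80907 + \sqrt{96116}} = \frac{1}{-80907 + 2 \sqrt{24029}}$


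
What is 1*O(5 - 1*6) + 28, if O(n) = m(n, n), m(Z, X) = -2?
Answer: 26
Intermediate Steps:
O(n) = -2
1*O(5 - 1*6) + 28 = 1*(-2) + 28 = -2 + 28 = 26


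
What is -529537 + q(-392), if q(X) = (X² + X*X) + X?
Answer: -222601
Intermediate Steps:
q(X) = X + 2*X² (q(X) = (X² + X²) + X = 2*X² + X = X + 2*X²)
-529537 + q(-392) = -529537 - 392*(1 + 2*(-392)) = -529537 - 392*(1 - 784) = -529537 - 392*(-783) = -529537 + 306936 = -222601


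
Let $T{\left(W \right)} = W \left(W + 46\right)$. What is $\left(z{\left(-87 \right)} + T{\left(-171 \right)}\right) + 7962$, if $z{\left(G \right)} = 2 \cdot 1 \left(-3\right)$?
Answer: $29331$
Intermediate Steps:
$z{\left(G \right)} = -6$ ($z{\left(G \right)} = 2 \left(-3\right) = -6$)
$T{\left(W \right)} = W \left(46 + W\right)$
$\left(z{\left(-87 \right)} + T{\left(-171 \right)}\right) + 7962 = \left(-6 - 171 \left(46 - 171\right)\right) + 7962 = \left(-6 - -21375\right) + 7962 = \left(-6 + 21375\right) + 7962 = 21369 + 7962 = 29331$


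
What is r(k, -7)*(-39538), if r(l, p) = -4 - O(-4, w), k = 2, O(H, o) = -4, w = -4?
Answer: 0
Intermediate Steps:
r(l, p) = 0 (r(l, p) = -4 - 1*(-4) = -4 + 4 = 0)
r(k, -7)*(-39538) = 0*(-39538) = 0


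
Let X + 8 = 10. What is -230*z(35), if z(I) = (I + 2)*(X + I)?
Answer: -314870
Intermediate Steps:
X = 2 (X = -8 + 10 = 2)
z(I) = (2 + I)² (z(I) = (I + 2)*(2 + I) = (2 + I)*(2 + I) = (2 + I)²)
-230*z(35) = -230*(4 + 35² + 4*35) = -230*(4 + 1225 + 140) = -230*1369 = -314870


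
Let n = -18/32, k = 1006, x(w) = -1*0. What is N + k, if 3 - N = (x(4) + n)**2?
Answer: 258223/256 ≈ 1008.7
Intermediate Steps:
x(w) = 0
n = -9/16 (n = -18*1/32 = -9/16 ≈ -0.56250)
N = 687/256 (N = 3 - (0 - 9/16)**2 = 3 - (-9/16)**2 = 3 - 1*81/256 = 3 - 81/256 = 687/256 ≈ 2.6836)
N + k = 687/256 + 1006 = 258223/256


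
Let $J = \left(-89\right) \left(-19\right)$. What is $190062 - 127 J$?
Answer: $-24695$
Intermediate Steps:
$J = 1691$
$190062 - 127 J = 190062 - 214757 = -24695$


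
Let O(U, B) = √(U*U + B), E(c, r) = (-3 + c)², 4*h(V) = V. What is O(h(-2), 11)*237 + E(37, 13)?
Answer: 1156 + 711*√5/2 ≈ 1950.9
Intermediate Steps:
h(V) = V/4
O(U, B) = √(B + U²) (O(U, B) = √(U² + B) = √(B + U²))
O(h(-2), 11)*237 + E(37, 13) = √(11 + ((¼)*(-2))²)*237 + (-3 + 37)² = √(11 + (-½)²)*237 + 34² = √(11 + ¼)*237 + 1156 = √(45/4)*237 + 1156 = (3*√5/2)*237 + 1156 = 711*√5/2 + 1156 = 1156 + 711*√5/2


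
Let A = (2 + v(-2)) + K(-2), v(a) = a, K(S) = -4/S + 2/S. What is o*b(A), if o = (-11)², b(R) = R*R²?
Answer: 121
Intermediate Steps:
K(S) = -2/S
A = 1 (A = (2 - 2) - 2/(-2) = 0 - 2*(-½) = 0 + 1 = 1)
b(R) = R³
o = 121
o*b(A) = 121*1³ = 121*1 = 121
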